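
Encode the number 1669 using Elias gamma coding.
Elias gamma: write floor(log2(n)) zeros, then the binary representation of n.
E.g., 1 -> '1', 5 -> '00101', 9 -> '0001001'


num_bits = floor(log2(1669)) + 1 = 11
leading_zeros = num_bits - 1 = 10
binary(1669) = 11010000101

Elias gamma(1669) = '0000000000' + '11010000101' = 000000000011010000101 (21 bits)


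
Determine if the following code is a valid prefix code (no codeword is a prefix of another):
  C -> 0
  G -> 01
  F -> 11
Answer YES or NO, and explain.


Checking each pair (does one codeword prefix another?):
  C='0' vs G='01': prefix -- VIOLATION

NO -- this is NOT a valid prefix code. C (0) is a prefix of G (01).


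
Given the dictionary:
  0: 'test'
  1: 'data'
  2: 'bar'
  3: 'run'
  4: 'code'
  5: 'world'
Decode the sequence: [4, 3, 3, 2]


Look up each index in the dictionary:
  4 -> 'code'
  3 -> 'run'
  3 -> 'run'
  2 -> 'bar'

Decoded: "code run run bar"


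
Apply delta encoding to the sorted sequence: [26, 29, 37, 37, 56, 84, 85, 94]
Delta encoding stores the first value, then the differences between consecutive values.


First value: 26
Deltas:
  29 - 26 = 3
  37 - 29 = 8
  37 - 37 = 0
  56 - 37 = 19
  84 - 56 = 28
  85 - 84 = 1
  94 - 85 = 9


Delta encoded: [26, 3, 8, 0, 19, 28, 1, 9]


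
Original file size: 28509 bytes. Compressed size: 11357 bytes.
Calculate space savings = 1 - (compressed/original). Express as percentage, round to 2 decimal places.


ratio = compressed/original = 11357/28509 = 0.398365
savings = 1 - ratio = 1 - 0.398365 = 0.601635
as a percentage: 0.601635 * 100 = 60.16%

Space savings = 1 - 11357/28509 = 60.16%


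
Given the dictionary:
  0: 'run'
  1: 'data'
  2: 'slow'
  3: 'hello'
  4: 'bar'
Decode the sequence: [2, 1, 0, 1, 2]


Look up each index in the dictionary:
  2 -> 'slow'
  1 -> 'data'
  0 -> 'run'
  1 -> 'data'
  2 -> 'slow'

Decoded: "slow data run data slow"


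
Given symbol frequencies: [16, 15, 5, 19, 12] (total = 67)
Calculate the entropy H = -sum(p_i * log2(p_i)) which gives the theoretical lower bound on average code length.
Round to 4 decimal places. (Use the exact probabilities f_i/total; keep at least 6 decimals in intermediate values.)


Per-symbol terms -p_i * log2(p_i) with p_i = f_i/67:
  p = 16/67 = 0.238806: log2(p) = -2.066089, -p*log2(p) = 0.493394
  p = 15/67 = 0.223881: log2(p) = -2.159199, -p*log2(p) = 0.483403
  p = 5/67 = 0.074627: log2(p) = -3.744161, -p*log2(p) = 0.279415
  p = 19/67 = 0.283582: log2(p) = -1.818162, -p*log2(p) = 0.515598
  p = 12/67 = 0.179104: log2(p) = -2.481127, -p*log2(p) = 0.444381
H = 0.493394 + 0.483403 + 0.279415 + 0.515598 + 0.444381 = 2.216191

H = 2.2162 bits/symbol


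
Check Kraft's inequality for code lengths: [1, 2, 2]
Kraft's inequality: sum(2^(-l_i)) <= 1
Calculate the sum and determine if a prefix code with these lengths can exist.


Sum = 2^(-1) + 2^(-2) + 2^(-2)
    = 0.5 + 0.25 + 0.25
    = 4/4 = 1.0
Since 1.0 <= 1, Kraft's inequality IS satisfied.
A prefix code with these lengths CAN exist.

Kraft sum = 1.0. Satisfied.


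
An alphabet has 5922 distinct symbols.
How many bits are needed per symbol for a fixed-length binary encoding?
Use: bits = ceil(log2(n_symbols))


log2(5922) = 12.5319
Bracket: 2^12 = 4096 < 5922 <= 2^13 = 8192
So ceil(log2(5922)) = 13

bits = ceil(log2(5922)) = ceil(12.5319) = 13 bits


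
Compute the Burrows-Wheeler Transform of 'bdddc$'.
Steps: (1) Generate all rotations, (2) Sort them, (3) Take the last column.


Rotations (sorted):
  0: $bdddc -> last char: c
  1: bdddc$ -> last char: $
  2: c$bddd -> last char: d
  3: dc$bdd -> last char: d
  4: ddc$bd -> last char: d
  5: dddc$b -> last char: b


BWT = c$dddb


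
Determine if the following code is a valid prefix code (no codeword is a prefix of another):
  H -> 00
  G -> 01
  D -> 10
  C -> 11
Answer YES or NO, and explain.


Checking each pair (does one codeword prefix another?):
  H='00' vs G='01': no prefix
  H='00' vs D='10': no prefix
  H='00' vs C='11': no prefix
  G='01' vs H='00': no prefix
  G='01' vs D='10': no prefix
  G='01' vs C='11': no prefix
  D='10' vs H='00': no prefix
  D='10' vs G='01': no prefix
  D='10' vs C='11': no prefix
  C='11' vs H='00': no prefix
  C='11' vs G='01': no prefix
  C='11' vs D='10': no prefix
No violation found over all pairs.

YES -- this is a valid prefix code. No codeword is a prefix of any other codeword.


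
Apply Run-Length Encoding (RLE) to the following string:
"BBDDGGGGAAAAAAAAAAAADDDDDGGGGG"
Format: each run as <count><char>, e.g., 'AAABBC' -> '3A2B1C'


Scanning runs left to right:
  i=0: run of 'B' x 2 -> '2B'
  i=2: run of 'D' x 2 -> '2D'
  i=4: run of 'G' x 4 -> '4G'
  i=8: run of 'A' x 12 -> '12A'
  i=20: run of 'D' x 5 -> '5D'
  i=25: run of 'G' x 5 -> '5G'

RLE = 2B2D4G12A5D5G


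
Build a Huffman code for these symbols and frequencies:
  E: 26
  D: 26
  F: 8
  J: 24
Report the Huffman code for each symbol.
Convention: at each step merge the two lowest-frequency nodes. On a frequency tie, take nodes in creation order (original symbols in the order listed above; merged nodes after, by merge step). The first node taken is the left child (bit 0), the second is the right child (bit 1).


Huffman tree construction:
Step 1: Merge F(8) + J(24) = 32
Step 2: Merge E(26) + D(26) = 52
Step 3: Merge (F+J)(32) + (E+D)(52) = 84
Read each symbol's code off the tree from the root (left child = 0, right child = 1).

Codes:
  E: 10 (length 2)
  D: 11 (length 2)
  F: 00 (length 2)
  J: 01 (length 2)
Average code length: 168/84 = 2.0000 bits/symbol


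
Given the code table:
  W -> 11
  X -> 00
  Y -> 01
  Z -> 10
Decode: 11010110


Decoding:
11 -> W
01 -> Y
01 -> Y
10 -> Z


Result: WYYZ


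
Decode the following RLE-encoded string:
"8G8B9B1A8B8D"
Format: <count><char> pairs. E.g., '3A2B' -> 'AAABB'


Expanding each <count><char> pair:
  8G -> 'GGGGGGGG'
  8B -> 'BBBBBBBB'
  9B -> 'BBBBBBBBB'
  1A -> 'A'
  8B -> 'BBBBBBBB'
  8D -> 'DDDDDDDD'

Decoded = GGGGGGGGBBBBBBBBBBBBBBBBBABBBBBBBBDDDDDDDD


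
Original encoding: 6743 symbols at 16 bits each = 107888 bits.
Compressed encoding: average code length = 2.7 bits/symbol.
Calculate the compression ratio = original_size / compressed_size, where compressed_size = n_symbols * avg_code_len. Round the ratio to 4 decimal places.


original_size = n_symbols * orig_bits = 6743 * 16 = 107888 bits
compressed_size = n_symbols * avg_code_len = 6743 * 2.7 = 18206.1 bits
ratio = original_size / compressed_size = 107888 / 18206.1 = 5.9259

Compression ratio = 5.9259


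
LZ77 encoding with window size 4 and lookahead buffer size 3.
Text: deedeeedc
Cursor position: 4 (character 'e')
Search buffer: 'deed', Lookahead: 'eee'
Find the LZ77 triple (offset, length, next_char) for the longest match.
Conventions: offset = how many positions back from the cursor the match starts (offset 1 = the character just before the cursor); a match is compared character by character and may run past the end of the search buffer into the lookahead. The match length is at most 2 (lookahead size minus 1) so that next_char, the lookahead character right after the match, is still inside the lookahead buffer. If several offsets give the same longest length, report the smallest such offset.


Try each offset into the search buffer:
  offset=1 (pos 3, char 'd'): match length 0
  offset=2 (pos 2, char 'e'): match length 1
  offset=3 (pos 1, char 'e'): match length 2
  offset=4 (pos 0, char 'd'): match length 0
Longest match has length 2 at offset 3.
next_char = character at position 4 + 2 = 6 -> 'e'

Best match: offset=3, length=2 (matching 'ee' starting at position 1)
LZ77 triple: (3, 2, 'e')


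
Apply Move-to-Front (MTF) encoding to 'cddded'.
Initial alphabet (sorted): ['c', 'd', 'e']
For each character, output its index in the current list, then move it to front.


MTF encoding:
'c': index 0 in ['c', 'd', 'e'] -> ['c', 'd', 'e']
'd': index 1 in ['c', 'd', 'e'] -> ['d', 'c', 'e']
'd': index 0 in ['d', 'c', 'e'] -> ['d', 'c', 'e']
'd': index 0 in ['d', 'c', 'e'] -> ['d', 'c', 'e']
'e': index 2 in ['d', 'c', 'e'] -> ['e', 'd', 'c']
'd': index 1 in ['e', 'd', 'c'] -> ['d', 'e', 'c']


Output: [0, 1, 0, 0, 2, 1]


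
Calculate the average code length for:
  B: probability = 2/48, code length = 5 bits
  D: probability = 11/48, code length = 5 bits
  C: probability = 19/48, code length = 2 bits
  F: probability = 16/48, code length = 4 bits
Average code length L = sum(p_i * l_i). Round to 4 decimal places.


Weighted contributions p_i * l_i:
  B: (2/48) * 5 = 10/48
  D: (11/48) * 5 = 55/48
  C: (19/48) * 2 = 38/48
  F: (16/48) * 4 = 64/48
Sum = (10 + 55 + 38 + 64)/48 = 167/48

L = 167/48 = 3.4792 bits/symbol


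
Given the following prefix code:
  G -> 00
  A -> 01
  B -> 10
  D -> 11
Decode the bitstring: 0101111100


Decoding step by step:
Bits 01 -> A
Bits 01 -> A
Bits 11 -> D
Bits 11 -> D
Bits 00 -> G


Decoded message: AADDG


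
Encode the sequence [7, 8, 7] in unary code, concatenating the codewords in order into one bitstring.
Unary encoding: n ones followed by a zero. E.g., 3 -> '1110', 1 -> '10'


Encode each number as n ones followed by a terminating 0:
  7 -> 11111110 (8 bits)
  8 -> 111111110 (9 bits)
  7 -> 11111110 (8 bits)
Total length = 8 + 9 + 8 = 25 bits.

Unary([7, 8, 7]) = 1111111011111111011111110 (25 bits)


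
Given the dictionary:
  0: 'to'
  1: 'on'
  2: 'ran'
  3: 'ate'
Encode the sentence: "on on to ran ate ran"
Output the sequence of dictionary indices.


Look up each word in the dictionary:
  'on' -> 1
  'on' -> 1
  'to' -> 0
  'ran' -> 2
  'ate' -> 3
  'ran' -> 2

Encoded: [1, 1, 0, 2, 3, 2]


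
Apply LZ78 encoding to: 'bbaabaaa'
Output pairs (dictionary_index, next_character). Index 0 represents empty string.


LZ78 encoding steps:
Dictionary: {0: ''}
Step 1: w='' (idx 0), next='b' -> output (0, 'b'), add 'b' as idx 1
Step 2: w='b' (idx 1), next='a' -> output (1, 'a'), add 'ba' as idx 2
Step 3: w='' (idx 0), next='a' -> output (0, 'a'), add 'a' as idx 3
Step 4: w='ba' (idx 2), next='a' -> output (2, 'a'), add 'baa' as idx 4
Step 5: w='a' (idx 3), end of input -> output (3, '')


Encoded: [(0, 'b'), (1, 'a'), (0, 'a'), (2, 'a'), (3, '')]


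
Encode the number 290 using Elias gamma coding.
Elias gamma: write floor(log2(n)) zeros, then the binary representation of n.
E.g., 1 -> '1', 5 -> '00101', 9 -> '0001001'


num_bits = floor(log2(290)) + 1 = 9
leading_zeros = num_bits - 1 = 8
binary(290) = 100100010

Elias gamma(290) = '00000000' + '100100010' = 00000000100100010 (17 bits)


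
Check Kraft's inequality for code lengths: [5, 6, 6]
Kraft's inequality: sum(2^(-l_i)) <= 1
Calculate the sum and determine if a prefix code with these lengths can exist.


Sum = 2^(-5) + 2^(-6) + 2^(-6)
    = 0.03125 + 0.015625 + 0.015625
    = 4/64 = 0.0625
Since 0.0625 <= 1, Kraft's inequality IS satisfied.
A prefix code with these lengths CAN exist.

Kraft sum = 0.0625. Satisfied.


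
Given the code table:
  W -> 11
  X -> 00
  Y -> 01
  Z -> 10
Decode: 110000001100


Decoding:
11 -> W
00 -> X
00 -> X
00 -> X
11 -> W
00 -> X


Result: WXXXWX


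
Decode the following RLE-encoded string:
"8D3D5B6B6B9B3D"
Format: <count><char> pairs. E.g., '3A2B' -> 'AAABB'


Expanding each <count><char> pair:
  8D -> 'DDDDDDDD'
  3D -> 'DDD'
  5B -> 'BBBBB'
  6B -> 'BBBBBB'
  6B -> 'BBBBBB'
  9B -> 'BBBBBBBBB'
  3D -> 'DDD'

Decoded = DDDDDDDDDDDBBBBBBBBBBBBBBBBBBBBBBBBBBDDD


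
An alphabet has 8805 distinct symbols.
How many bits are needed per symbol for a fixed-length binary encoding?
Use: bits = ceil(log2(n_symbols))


log2(8805) = 13.1041
Bracket: 2^13 = 8192 < 8805 <= 2^14 = 16384
So ceil(log2(8805)) = 14

bits = ceil(log2(8805)) = ceil(13.1041) = 14 bits


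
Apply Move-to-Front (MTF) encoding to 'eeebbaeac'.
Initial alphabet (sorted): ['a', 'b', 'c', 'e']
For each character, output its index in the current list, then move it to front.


MTF encoding:
'e': index 3 in ['a', 'b', 'c', 'e'] -> ['e', 'a', 'b', 'c']
'e': index 0 in ['e', 'a', 'b', 'c'] -> ['e', 'a', 'b', 'c']
'e': index 0 in ['e', 'a', 'b', 'c'] -> ['e', 'a', 'b', 'c']
'b': index 2 in ['e', 'a', 'b', 'c'] -> ['b', 'e', 'a', 'c']
'b': index 0 in ['b', 'e', 'a', 'c'] -> ['b', 'e', 'a', 'c']
'a': index 2 in ['b', 'e', 'a', 'c'] -> ['a', 'b', 'e', 'c']
'e': index 2 in ['a', 'b', 'e', 'c'] -> ['e', 'a', 'b', 'c']
'a': index 1 in ['e', 'a', 'b', 'c'] -> ['a', 'e', 'b', 'c']
'c': index 3 in ['a', 'e', 'b', 'c'] -> ['c', 'a', 'e', 'b']


Output: [3, 0, 0, 2, 0, 2, 2, 1, 3]


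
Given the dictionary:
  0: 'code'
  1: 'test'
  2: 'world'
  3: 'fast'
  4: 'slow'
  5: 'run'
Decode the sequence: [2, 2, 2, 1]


Look up each index in the dictionary:
  2 -> 'world'
  2 -> 'world'
  2 -> 'world'
  1 -> 'test'

Decoded: "world world world test"


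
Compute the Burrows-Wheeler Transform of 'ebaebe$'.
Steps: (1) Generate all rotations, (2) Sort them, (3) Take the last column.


Rotations (sorted):
  0: $ebaebe -> last char: e
  1: aebe$eb -> last char: b
  2: baebe$e -> last char: e
  3: be$ebae -> last char: e
  4: e$ebaeb -> last char: b
  5: ebaebe$ -> last char: $
  6: ebe$eba -> last char: a


BWT = ebeeb$a


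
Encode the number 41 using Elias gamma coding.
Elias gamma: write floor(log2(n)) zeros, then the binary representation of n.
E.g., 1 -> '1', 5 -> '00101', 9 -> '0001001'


num_bits = floor(log2(41)) + 1 = 6
leading_zeros = num_bits - 1 = 5
binary(41) = 101001

Elias gamma(41) = '00000' + '101001' = 00000101001 (11 bits)


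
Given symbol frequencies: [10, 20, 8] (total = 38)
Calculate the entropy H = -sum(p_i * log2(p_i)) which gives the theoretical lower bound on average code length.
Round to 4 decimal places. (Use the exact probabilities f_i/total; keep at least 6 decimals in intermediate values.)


Per-symbol terms -p_i * log2(p_i) with p_i = f_i/38:
  p = 10/38 = 0.263158: log2(p) = -1.925999, -p*log2(p) = 0.506842
  p = 20/38 = 0.526316: log2(p) = -0.925999, -p*log2(p) = 0.487368
  p = 8/38 = 0.210526: log2(p) = -2.247928, -p*log2(p) = 0.473248
H = 0.506842 + 0.487368 + 0.473248 = 1.467458

H = 1.4675 bits/symbol


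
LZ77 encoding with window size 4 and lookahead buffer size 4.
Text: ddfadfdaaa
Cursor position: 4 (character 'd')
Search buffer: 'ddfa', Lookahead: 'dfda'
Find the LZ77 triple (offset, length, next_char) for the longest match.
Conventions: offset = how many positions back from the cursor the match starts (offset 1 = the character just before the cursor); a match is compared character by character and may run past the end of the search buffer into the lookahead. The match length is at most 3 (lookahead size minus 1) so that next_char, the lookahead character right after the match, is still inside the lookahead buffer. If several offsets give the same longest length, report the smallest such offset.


Try each offset into the search buffer:
  offset=1 (pos 3, char 'a'): match length 0
  offset=2 (pos 2, char 'f'): match length 0
  offset=3 (pos 1, char 'd'): match length 2
  offset=4 (pos 0, char 'd'): match length 1
Longest match has length 2 at offset 3.
next_char = character at position 4 + 2 = 6 -> 'd'

Best match: offset=3, length=2 (matching 'df' starting at position 1)
LZ77 triple: (3, 2, 'd')


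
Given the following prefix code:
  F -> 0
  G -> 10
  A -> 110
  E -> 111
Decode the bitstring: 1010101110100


Decoding step by step:
Bits 10 -> G
Bits 10 -> G
Bits 10 -> G
Bits 111 -> E
Bits 0 -> F
Bits 10 -> G
Bits 0 -> F


Decoded message: GGGEFGF


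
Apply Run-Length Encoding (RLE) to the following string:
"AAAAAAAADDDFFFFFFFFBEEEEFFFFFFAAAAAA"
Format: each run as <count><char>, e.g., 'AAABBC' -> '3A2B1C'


Scanning runs left to right:
  i=0: run of 'A' x 8 -> '8A'
  i=8: run of 'D' x 3 -> '3D'
  i=11: run of 'F' x 8 -> '8F'
  i=19: run of 'B' x 1 -> '1B'
  i=20: run of 'E' x 4 -> '4E'
  i=24: run of 'F' x 6 -> '6F'
  i=30: run of 'A' x 6 -> '6A'

RLE = 8A3D8F1B4E6F6A


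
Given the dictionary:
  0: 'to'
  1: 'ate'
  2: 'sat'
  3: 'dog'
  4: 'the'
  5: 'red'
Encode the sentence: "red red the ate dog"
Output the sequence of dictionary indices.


Look up each word in the dictionary:
  'red' -> 5
  'red' -> 5
  'the' -> 4
  'ate' -> 1
  'dog' -> 3

Encoded: [5, 5, 4, 1, 3]


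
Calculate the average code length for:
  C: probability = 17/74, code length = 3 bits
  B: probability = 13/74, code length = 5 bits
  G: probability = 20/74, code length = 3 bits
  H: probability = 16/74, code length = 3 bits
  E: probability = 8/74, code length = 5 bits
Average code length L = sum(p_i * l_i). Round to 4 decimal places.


Weighted contributions p_i * l_i:
  C: (17/74) * 3 = 51/74
  B: (13/74) * 5 = 65/74
  G: (20/74) * 3 = 60/74
  H: (16/74) * 3 = 48/74
  E: (8/74) * 5 = 40/74
Sum = (51 + 65 + 60 + 48 + 40)/74 = 264/74

L = 264/74 = 3.5676 bits/symbol


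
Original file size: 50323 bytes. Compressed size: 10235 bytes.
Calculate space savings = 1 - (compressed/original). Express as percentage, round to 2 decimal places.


ratio = compressed/original = 10235/50323 = 0.203386
savings = 1 - ratio = 1 - 0.203386 = 0.796614
as a percentage: 0.796614 * 100 = 79.66%

Space savings = 1 - 10235/50323 = 79.66%


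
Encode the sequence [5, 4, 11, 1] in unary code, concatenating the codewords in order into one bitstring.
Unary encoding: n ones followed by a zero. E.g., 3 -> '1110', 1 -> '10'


Encode each number as n ones followed by a terminating 0:
  5 -> 111110 (6 bits)
  4 -> 11110 (5 bits)
  11 -> 111111111110 (12 bits)
  1 -> 10 (2 bits)
Total length = 6 + 5 + 12 + 2 = 25 bits.

Unary([5, 4, 11, 1]) = 1111101111011111111111010 (25 bits)


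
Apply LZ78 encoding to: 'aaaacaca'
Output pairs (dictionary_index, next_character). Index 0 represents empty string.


LZ78 encoding steps:
Dictionary: {0: ''}
Step 1: w='' (idx 0), next='a' -> output (0, 'a'), add 'a' as idx 1
Step 2: w='a' (idx 1), next='a' -> output (1, 'a'), add 'aa' as idx 2
Step 3: w='a' (idx 1), next='c' -> output (1, 'c'), add 'ac' as idx 3
Step 4: w='ac' (idx 3), next='a' -> output (3, 'a'), add 'aca' as idx 4


Encoded: [(0, 'a'), (1, 'a'), (1, 'c'), (3, 'a')]


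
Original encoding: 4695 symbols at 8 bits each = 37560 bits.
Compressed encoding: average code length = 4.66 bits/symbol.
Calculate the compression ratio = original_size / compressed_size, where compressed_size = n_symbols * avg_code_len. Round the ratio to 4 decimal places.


original_size = n_symbols * orig_bits = 4695 * 8 = 37560 bits
compressed_size = n_symbols * avg_code_len = 4695 * 4.66 = 21878.7 bits
ratio = original_size / compressed_size = 37560 / 21878.7 = 1.7167

Compression ratio = 1.7167


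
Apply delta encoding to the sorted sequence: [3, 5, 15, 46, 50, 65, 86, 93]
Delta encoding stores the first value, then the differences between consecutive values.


First value: 3
Deltas:
  5 - 3 = 2
  15 - 5 = 10
  46 - 15 = 31
  50 - 46 = 4
  65 - 50 = 15
  86 - 65 = 21
  93 - 86 = 7


Delta encoded: [3, 2, 10, 31, 4, 15, 21, 7]


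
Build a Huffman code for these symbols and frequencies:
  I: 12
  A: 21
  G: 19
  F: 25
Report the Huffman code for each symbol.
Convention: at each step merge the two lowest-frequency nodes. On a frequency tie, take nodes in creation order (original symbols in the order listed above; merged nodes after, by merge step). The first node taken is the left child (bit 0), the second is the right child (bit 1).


Huffman tree construction:
Step 1: Merge I(12) + G(19) = 31
Step 2: Merge A(21) + F(25) = 46
Step 3: Merge (I+G)(31) + (A+F)(46) = 77
Read each symbol's code off the tree from the root (left child = 0, right child = 1).

Codes:
  I: 00 (length 2)
  A: 10 (length 2)
  G: 01 (length 2)
  F: 11 (length 2)
Average code length: 154/77 = 2.0000 bits/symbol


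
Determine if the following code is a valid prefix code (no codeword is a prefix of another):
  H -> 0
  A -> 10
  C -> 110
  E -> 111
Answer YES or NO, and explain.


Checking each pair (does one codeword prefix another?):
  H='0' vs A='10': no prefix
  H='0' vs C='110': no prefix
  H='0' vs E='111': no prefix
  A='10' vs H='0': no prefix
  A='10' vs C='110': no prefix
  A='10' vs E='111': no prefix
  C='110' vs H='0': no prefix
  C='110' vs A='10': no prefix
  C='110' vs E='111': no prefix
  E='111' vs H='0': no prefix
  E='111' vs A='10': no prefix
  E='111' vs C='110': no prefix
No violation found over all pairs.

YES -- this is a valid prefix code. No codeword is a prefix of any other codeword.


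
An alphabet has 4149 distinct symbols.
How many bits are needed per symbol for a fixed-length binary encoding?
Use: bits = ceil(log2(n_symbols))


log2(4149) = 12.0185
Bracket: 2^12 = 4096 < 4149 <= 2^13 = 8192
So ceil(log2(4149)) = 13

bits = ceil(log2(4149)) = ceil(12.0185) = 13 bits


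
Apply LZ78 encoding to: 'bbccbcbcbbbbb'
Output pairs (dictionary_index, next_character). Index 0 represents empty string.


LZ78 encoding steps:
Dictionary: {0: ''}
Step 1: w='' (idx 0), next='b' -> output (0, 'b'), add 'b' as idx 1
Step 2: w='b' (idx 1), next='c' -> output (1, 'c'), add 'bc' as idx 2
Step 3: w='' (idx 0), next='c' -> output (0, 'c'), add 'c' as idx 3
Step 4: w='bc' (idx 2), next='b' -> output (2, 'b'), add 'bcb' as idx 4
Step 5: w='c' (idx 3), next='b' -> output (3, 'b'), add 'cb' as idx 5
Step 6: w='b' (idx 1), next='b' -> output (1, 'b'), add 'bb' as idx 6
Step 7: w='bb' (idx 6), end of input -> output (6, '')


Encoded: [(0, 'b'), (1, 'c'), (0, 'c'), (2, 'b'), (3, 'b'), (1, 'b'), (6, '')]


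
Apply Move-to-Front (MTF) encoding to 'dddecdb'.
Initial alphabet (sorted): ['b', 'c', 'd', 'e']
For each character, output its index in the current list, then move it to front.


MTF encoding:
'd': index 2 in ['b', 'c', 'd', 'e'] -> ['d', 'b', 'c', 'e']
'd': index 0 in ['d', 'b', 'c', 'e'] -> ['d', 'b', 'c', 'e']
'd': index 0 in ['d', 'b', 'c', 'e'] -> ['d', 'b', 'c', 'e']
'e': index 3 in ['d', 'b', 'c', 'e'] -> ['e', 'd', 'b', 'c']
'c': index 3 in ['e', 'd', 'b', 'c'] -> ['c', 'e', 'd', 'b']
'd': index 2 in ['c', 'e', 'd', 'b'] -> ['d', 'c', 'e', 'b']
'b': index 3 in ['d', 'c', 'e', 'b'] -> ['b', 'd', 'c', 'e']


Output: [2, 0, 0, 3, 3, 2, 3]


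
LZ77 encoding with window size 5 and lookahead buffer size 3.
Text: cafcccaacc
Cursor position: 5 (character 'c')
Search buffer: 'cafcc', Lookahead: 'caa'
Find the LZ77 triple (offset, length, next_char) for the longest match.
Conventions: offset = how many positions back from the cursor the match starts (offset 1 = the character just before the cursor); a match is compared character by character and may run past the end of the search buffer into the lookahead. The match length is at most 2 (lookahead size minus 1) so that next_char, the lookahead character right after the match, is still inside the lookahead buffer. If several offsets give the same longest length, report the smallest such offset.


Try each offset into the search buffer:
  offset=1 (pos 4, char 'c'): match length 1
  offset=2 (pos 3, char 'c'): match length 1
  offset=3 (pos 2, char 'f'): match length 0
  offset=4 (pos 1, char 'a'): match length 0
  offset=5 (pos 0, char 'c'): match length 2
Longest match has length 2 at offset 5.
next_char = character at position 5 + 2 = 7 -> 'a'

Best match: offset=5, length=2 (matching 'ca' starting at position 0)
LZ77 triple: (5, 2, 'a')


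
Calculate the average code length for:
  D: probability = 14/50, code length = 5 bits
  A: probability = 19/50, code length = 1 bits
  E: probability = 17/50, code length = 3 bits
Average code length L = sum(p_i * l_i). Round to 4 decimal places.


Weighted contributions p_i * l_i:
  D: (14/50) * 5 = 70/50
  A: (19/50) * 1 = 19/50
  E: (17/50) * 3 = 51/50
Sum = (70 + 19 + 51)/50 = 140/50

L = 140/50 = 2.8000 bits/symbol


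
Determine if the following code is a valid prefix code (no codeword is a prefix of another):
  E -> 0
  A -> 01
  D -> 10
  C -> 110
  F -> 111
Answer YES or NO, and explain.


Checking each pair (does one codeword prefix another?):
  E='0' vs A='01': prefix -- VIOLATION

NO -- this is NOT a valid prefix code. E (0) is a prefix of A (01).


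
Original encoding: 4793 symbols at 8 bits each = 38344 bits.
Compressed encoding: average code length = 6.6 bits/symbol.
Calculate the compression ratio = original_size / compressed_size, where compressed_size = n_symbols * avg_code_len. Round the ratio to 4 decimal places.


original_size = n_symbols * orig_bits = 4793 * 8 = 38344 bits
compressed_size = n_symbols * avg_code_len = 4793 * 6.6 = 31633.8 bits
ratio = original_size / compressed_size = 38344 / 31633.8 = 1.2121

Compression ratio = 1.2121


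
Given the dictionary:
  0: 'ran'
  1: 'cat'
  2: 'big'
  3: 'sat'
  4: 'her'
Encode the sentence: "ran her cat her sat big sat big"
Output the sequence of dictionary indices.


Look up each word in the dictionary:
  'ran' -> 0
  'her' -> 4
  'cat' -> 1
  'her' -> 4
  'sat' -> 3
  'big' -> 2
  'sat' -> 3
  'big' -> 2

Encoded: [0, 4, 1, 4, 3, 2, 3, 2]


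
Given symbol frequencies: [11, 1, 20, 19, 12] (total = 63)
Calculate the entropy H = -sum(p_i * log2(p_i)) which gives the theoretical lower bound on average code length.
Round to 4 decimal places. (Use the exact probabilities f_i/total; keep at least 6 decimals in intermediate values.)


Per-symbol terms -p_i * log2(p_i) with p_i = f_i/63:
  p = 11/63 = 0.174603: log2(p) = -2.517848, -p*log2(p) = 0.439624
  p = 1/63 = 0.015873: log2(p) = -5.977280, -p*log2(p) = 0.094877
  p = 20/63 = 0.317460: log2(p) = -1.655352, -p*log2(p) = 0.525509
  p = 19/63 = 0.301587: log2(p) = -1.729352, -p*log2(p) = 0.521551
  p = 12/63 = 0.190476: log2(p) = -2.392317, -p*log2(p) = 0.455680
H = 0.439624 + 0.094877 + 0.525509 + 0.521551 + 0.455680 = 2.037241

H = 2.0372 bits/symbol


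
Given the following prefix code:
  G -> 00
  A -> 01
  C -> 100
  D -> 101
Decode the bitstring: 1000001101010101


Decoding step by step:
Bits 100 -> C
Bits 00 -> G
Bits 01 -> A
Bits 101 -> D
Bits 01 -> A
Bits 01 -> A
Bits 01 -> A


Decoded message: CGADAAA


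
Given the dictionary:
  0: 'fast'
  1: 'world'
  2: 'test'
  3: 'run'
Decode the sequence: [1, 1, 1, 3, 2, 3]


Look up each index in the dictionary:
  1 -> 'world'
  1 -> 'world'
  1 -> 'world'
  3 -> 'run'
  2 -> 'test'
  3 -> 'run'

Decoded: "world world world run test run"


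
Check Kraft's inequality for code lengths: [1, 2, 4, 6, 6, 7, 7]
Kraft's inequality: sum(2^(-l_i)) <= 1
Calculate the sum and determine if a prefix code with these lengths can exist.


Sum = 2^(-1) + 2^(-2) + 2^(-4) + 2^(-6) + 2^(-6) + 2^(-7) + 2^(-7)
    = 0.5 + 0.25 + 0.0625 + 0.015625 + 0.015625 + 0.0078125 + 0.0078125
    = 110/128 = 0.859375
Since 0.859375 <= 1, Kraft's inequality IS satisfied.
A prefix code with these lengths CAN exist.

Kraft sum = 0.859375. Satisfied.


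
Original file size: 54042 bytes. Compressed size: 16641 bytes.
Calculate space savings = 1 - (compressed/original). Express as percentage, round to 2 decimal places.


ratio = compressed/original = 16641/54042 = 0.307927
savings = 1 - ratio = 1 - 0.307927 = 0.692073
as a percentage: 0.692073 * 100 = 69.21%

Space savings = 1 - 16641/54042 = 69.21%


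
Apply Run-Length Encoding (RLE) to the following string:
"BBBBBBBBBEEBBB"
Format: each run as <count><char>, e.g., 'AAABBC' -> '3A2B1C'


Scanning runs left to right:
  i=0: run of 'B' x 9 -> '9B'
  i=9: run of 'E' x 2 -> '2E'
  i=11: run of 'B' x 3 -> '3B'

RLE = 9B2E3B


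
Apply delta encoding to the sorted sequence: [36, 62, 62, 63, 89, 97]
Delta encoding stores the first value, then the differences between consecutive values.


First value: 36
Deltas:
  62 - 36 = 26
  62 - 62 = 0
  63 - 62 = 1
  89 - 63 = 26
  97 - 89 = 8


Delta encoded: [36, 26, 0, 1, 26, 8]


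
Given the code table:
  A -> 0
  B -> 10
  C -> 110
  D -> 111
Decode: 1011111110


Decoding:
10 -> B
111 -> D
111 -> D
10 -> B


Result: BDDB


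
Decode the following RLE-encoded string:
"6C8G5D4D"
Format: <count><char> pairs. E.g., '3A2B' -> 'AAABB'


Expanding each <count><char> pair:
  6C -> 'CCCCCC'
  8G -> 'GGGGGGGG'
  5D -> 'DDDDD'
  4D -> 'DDDD'

Decoded = CCCCCCGGGGGGGGDDDDDDDDD


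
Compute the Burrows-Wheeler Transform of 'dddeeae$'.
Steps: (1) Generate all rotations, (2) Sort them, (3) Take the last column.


Rotations (sorted):
  0: $dddeeae -> last char: e
  1: ae$dddee -> last char: e
  2: dddeeae$ -> last char: $
  3: ddeeae$d -> last char: d
  4: deeae$dd -> last char: d
  5: e$dddeea -> last char: a
  6: eae$ddde -> last char: e
  7: eeae$ddd -> last char: d


BWT = ee$ddaed


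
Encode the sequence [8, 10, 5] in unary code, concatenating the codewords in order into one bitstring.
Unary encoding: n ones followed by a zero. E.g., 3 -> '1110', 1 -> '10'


Encode each number as n ones followed by a terminating 0:
  8 -> 111111110 (9 bits)
  10 -> 11111111110 (11 bits)
  5 -> 111110 (6 bits)
Total length = 9 + 11 + 6 = 26 bits.

Unary([8, 10, 5]) = 11111111011111111110111110 (26 bits)


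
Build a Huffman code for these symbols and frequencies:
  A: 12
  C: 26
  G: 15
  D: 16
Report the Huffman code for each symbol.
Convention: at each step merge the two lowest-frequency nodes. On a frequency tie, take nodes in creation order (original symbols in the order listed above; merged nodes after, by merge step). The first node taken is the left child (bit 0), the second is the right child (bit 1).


Huffman tree construction:
Step 1: Merge A(12) + G(15) = 27
Step 2: Merge D(16) + C(26) = 42
Step 3: Merge (A+G)(27) + (D+C)(42) = 69
Read each symbol's code off the tree from the root (left child = 0, right child = 1).

Codes:
  A: 00 (length 2)
  C: 11 (length 2)
  G: 01 (length 2)
  D: 10 (length 2)
Average code length: 138/69 = 2.0000 bits/symbol


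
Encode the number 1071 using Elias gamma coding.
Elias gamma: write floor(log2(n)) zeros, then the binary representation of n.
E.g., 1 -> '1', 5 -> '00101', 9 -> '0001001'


num_bits = floor(log2(1071)) + 1 = 11
leading_zeros = num_bits - 1 = 10
binary(1071) = 10000101111

Elias gamma(1071) = '0000000000' + '10000101111' = 000000000010000101111 (21 bits)


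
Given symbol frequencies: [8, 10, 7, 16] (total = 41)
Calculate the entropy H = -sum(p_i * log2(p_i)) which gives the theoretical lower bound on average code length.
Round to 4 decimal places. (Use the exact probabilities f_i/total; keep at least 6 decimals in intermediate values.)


Per-symbol terms -p_i * log2(p_i) with p_i = f_i/41:
  p = 8/41 = 0.195122: log2(p) = -2.357552, -p*log2(p) = 0.460010
  p = 10/41 = 0.243902: log2(p) = -2.035624, -p*log2(p) = 0.496494
  p = 7/41 = 0.170732: log2(p) = -2.550197, -p*log2(p) = 0.435400
  p = 16/41 = 0.390244: log2(p) = -1.357552, -p*log2(p) = 0.529776
H = 0.460010 + 0.496494 + 0.435400 + 0.529776 = 1.921680

H = 1.9217 bits/symbol


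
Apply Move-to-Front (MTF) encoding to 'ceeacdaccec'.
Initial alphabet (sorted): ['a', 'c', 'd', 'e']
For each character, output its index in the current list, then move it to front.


MTF encoding:
'c': index 1 in ['a', 'c', 'd', 'e'] -> ['c', 'a', 'd', 'e']
'e': index 3 in ['c', 'a', 'd', 'e'] -> ['e', 'c', 'a', 'd']
'e': index 0 in ['e', 'c', 'a', 'd'] -> ['e', 'c', 'a', 'd']
'a': index 2 in ['e', 'c', 'a', 'd'] -> ['a', 'e', 'c', 'd']
'c': index 2 in ['a', 'e', 'c', 'd'] -> ['c', 'a', 'e', 'd']
'd': index 3 in ['c', 'a', 'e', 'd'] -> ['d', 'c', 'a', 'e']
'a': index 2 in ['d', 'c', 'a', 'e'] -> ['a', 'd', 'c', 'e']
'c': index 2 in ['a', 'd', 'c', 'e'] -> ['c', 'a', 'd', 'e']
'c': index 0 in ['c', 'a', 'd', 'e'] -> ['c', 'a', 'd', 'e']
'e': index 3 in ['c', 'a', 'd', 'e'] -> ['e', 'c', 'a', 'd']
'c': index 1 in ['e', 'c', 'a', 'd'] -> ['c', 'e', 'a', 'd']


Output: [1, 3, 0, 2, 2, 3, 2, 2, 0, 3, 1]


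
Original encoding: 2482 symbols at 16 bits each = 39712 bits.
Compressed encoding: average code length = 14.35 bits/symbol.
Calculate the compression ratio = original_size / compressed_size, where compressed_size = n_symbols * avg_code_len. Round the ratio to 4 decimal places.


original_size = n_symbols * orig_bits = 2482 * 16 = 39712 bits
compressed_size = n_symbols * avg_code_len = 2482 * 14.35 = 35616.7 bits
ratio = original_size / compressed_size = 39712 / 35616.7 = 1.115

Compression ratio = 1.115


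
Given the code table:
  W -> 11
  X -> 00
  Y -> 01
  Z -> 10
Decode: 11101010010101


Decoding:
11 -> W
10 -> Z
10 -> Z
10 -> Z
01 -> Y
01 -> Y
01 -> Y


Result: WZZZYYY


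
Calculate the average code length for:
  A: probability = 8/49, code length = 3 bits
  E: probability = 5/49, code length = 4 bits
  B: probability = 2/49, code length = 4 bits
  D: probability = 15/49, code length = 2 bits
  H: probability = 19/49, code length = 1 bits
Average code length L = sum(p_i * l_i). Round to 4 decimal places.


Weighted contributions p_i * l_i:
  A: (8/49) * 3 = 24/49
  E: (5/49) * 4 = 20/49
  B: (2/49) * 4 = 8/49
  D: (15/49) * 2 = 30/49
  H: (19/49) * 1 = 19/49
Sum = (24 + 20 + 8 + 30 + 19)/49 = 101/49

L = 101/49 = 2.0612 bits/symbol


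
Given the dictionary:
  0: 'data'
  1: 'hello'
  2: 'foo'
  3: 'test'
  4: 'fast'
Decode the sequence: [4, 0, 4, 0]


Look up each index in the dictionary:
  4 -> 'fast'
  0 -> 'data'
  4 -> 'fast'
  0 -> 'data'

Decoded: "fast data fast data"


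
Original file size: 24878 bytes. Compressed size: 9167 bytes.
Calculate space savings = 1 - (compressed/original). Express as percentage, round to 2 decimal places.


ratio = compressed/original = 9167/24878 = 0.368478
savings = 1 - ratio = 1 - 0.368478 = 0.631522
as a percentage: 0.631522 * 100 = 63.15%

Space savings = 1 - 9167/24878 = 63.15%


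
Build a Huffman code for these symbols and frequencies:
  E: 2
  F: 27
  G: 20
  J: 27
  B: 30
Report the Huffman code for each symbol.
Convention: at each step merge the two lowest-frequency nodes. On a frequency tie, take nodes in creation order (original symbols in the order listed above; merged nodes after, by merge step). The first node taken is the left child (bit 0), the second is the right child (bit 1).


Huffman tree construction:
Step 1: Merge E(2) + G(20) = 22
Step 2: Merge (E+G)(22) + F(27) = 49
Step 3: Merge J(27) + B(30) = 57
Step 4: Merge ((E+G)+F)(49) + (J+B)(57) = 106
Read each symbol's code off the tree from the root (left child = 0, right child = 1).

Codes:
  E: 000 (length 3)
  F: 01 (length 2)
  G: 001 (length 3)
  J: 10 (length 2)
  B: 11 (length 2)
Average code length: 234/106 = 2.2075 bits/symbol


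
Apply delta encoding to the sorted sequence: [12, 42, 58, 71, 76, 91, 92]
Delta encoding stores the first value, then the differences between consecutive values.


First value: 12
Deltas:
  42 - 12 = 30
  58 - 42 = 16
  71 - 58 = 13
  76 - 71 = 5
  91 - 76 = 15
  92 - 91 = 1


Delta encoded: [12, 30, 16, 13, 5, 15, 1]


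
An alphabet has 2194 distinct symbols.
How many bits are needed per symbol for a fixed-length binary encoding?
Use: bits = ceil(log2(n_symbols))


log2(2194) = 11.0993
Bracket: 2^11 = 2048 < 2194 <= 2^12 = 4096
So ceil(log2(2194)) = 12

bits = ceil(log2(2194)) = ceil(11.0993) = 12 bits


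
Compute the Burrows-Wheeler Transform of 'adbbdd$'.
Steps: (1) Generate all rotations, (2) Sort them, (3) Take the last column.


Rotations (sorted):
  0: $adbbdd -> last char: d
  1: adbbdd$ -> last char: $
  2: bbdd$ad -> last char: d
  3: bdd$adb -> last char: b
  4: d$adbbd -> last char: d
  5: dbbdd$a -> last char: a
  6: dd$adbb -> last char: b


BWT = d$dbdab


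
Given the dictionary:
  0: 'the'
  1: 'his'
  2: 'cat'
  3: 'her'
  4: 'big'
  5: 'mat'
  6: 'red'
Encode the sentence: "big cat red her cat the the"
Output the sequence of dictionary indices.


Look up each word in the dictionary:
  'big' -> 4
  'cat' -> 2
  'red' -> 6
  'her' -> 3
  'cat' -> 2
  'the' -> 0
  'the' -> 0

Encoded: [4, 2, 6, 3, 2, 0, 0]


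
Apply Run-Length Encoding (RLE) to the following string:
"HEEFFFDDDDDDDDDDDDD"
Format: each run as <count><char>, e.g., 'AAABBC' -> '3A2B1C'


Scanning runs left to right:
  i=0: run of 'H' x 1 -> '1H'
  i=1: run of 'E' x 2 -> '2E'
  i=3: run of 'F' x 3 -> '3F'
  i=6: run of 'D' x 13 -> '13D'

RLE = 1H2E3F13D


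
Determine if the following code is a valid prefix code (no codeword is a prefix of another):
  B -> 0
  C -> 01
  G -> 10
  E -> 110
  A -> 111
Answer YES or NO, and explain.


Checking each pair (does one codeword prefix another?):
  B='0' vs C='01': prefix -- VIOLATION

NO -- this is NOT a valid prefix code. B (0) is a prefix of C (01).


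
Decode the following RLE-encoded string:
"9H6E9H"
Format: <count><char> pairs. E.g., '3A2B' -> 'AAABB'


Expanding each <count><char> pair:
  9H -> 'HHHHHHHHH'
  6E -> 'EEEEEE'
  9H -> 'HHHHHHHHH'

Decoded = HHHHHHHHHEEEEEEHHHHHHHHH


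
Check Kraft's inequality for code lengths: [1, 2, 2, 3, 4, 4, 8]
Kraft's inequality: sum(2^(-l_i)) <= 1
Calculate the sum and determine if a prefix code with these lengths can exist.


Sum = 2^(-1) + 2^(-2) + 2^(-2) + 2^(-3) + 2^(-4) + 2^(-4) + 2^(-8)
    = 0.5 + 0.25 + 0.25 + 0.125 + 0.0625 + 0.0625 + 0.00390625
    = 321/256 = 1.25390625
Since 1.25390625 > 1, Kraft's inequality is NOT satisfied.
A prefix code with these lengths CANNOT exist.

Kraft sum = 1.25390625. Not satisfied.


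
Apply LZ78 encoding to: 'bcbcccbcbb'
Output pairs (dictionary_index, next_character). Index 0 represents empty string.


LZ78 encoding steps:
Dictionary: {0: ''}
Step 1: w='' (idx 0), next='b' -> output (0, 'b'), add 'b' as idx 1
Step 2: w='' (idx 0), next='c' -> output (0, 'c'), add 'c' as idx 2
Step 3: w='b' (idx 1), next='c' -> output (1, 'c'), add 'bc' as idx 3
Step 4: w='c' (idx 2), next='c' -> output (2, 'c'), add 'cc' as idx 4
Step 5: w='bc' (idx 3), next='b' -> output (3, 'b'), add 'bcb' as idx 5
Step 6: w='b' (idx 1), end of input -> output (1, '')


Encoded: [(0, 'b'), (0, 'c'), (1, 'c'), (2, 'c'), (3, 'b'), (1, '')]


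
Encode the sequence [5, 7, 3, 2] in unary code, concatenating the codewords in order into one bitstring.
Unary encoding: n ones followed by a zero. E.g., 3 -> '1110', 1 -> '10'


Encode each number as n ones followed by a terminating 0:
  5 -> 111110 (6 bits)
  7 -> 11111110 (8 bits)
  3 -> 1110 (4 bits)
  2 -> 110 (3 bits)
Total length = 6 + 8 + 4 + 3 = 21 bits.

Unary([5, 7, 3, 2]) = 111110111111101110110 (21 bits)


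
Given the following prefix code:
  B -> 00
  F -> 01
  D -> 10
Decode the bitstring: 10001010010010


Decoding step by step:
Bits 10 -> D
Bits 00 -> B
Bits 10 -> D
Bits 10 -> D
Bits 01 -> F
Bits 00 -> B
Bits 10 -> D


Decoded message: DBDDFBD


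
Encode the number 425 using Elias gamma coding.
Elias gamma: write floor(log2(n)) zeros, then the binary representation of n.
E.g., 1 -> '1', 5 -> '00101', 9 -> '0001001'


num_bits = floor(log2(425)) + 1 = 9
leading_zeros = num_bits - 1 = 8
binary(425) = 110101001

Elias gamma(425) = '00000000' + '110101001' = 00000000110101001 (17 bits)


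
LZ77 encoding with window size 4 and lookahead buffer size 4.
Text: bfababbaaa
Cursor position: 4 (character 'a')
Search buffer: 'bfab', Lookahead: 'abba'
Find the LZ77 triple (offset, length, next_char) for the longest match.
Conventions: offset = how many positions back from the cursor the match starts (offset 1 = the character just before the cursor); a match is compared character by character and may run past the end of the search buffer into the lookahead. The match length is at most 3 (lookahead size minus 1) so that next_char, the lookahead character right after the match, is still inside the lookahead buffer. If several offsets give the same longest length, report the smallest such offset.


Try each offset into the search buffer:
  offset=1 (pos 3, char 'b'): match length 0
  offset=2 (pos 2, char 'a'): match length 2
  offset=3 (pos 1, char 'f'): match length 0
  offset=4 (pos 0, char 'b'): match length 0
Longest match has length 2 at offset 2.
next_char = character at position 4 + 2 = 6 -> 'b'

Best match: offset=2, length=2 (matching 'ab' starting at position 2)
LZ77 triple: (2, 2, 'b')


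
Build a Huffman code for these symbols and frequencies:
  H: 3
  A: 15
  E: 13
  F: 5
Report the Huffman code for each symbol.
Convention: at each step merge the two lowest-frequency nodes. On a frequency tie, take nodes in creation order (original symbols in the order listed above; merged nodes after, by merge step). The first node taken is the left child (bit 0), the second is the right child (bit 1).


Huffman tree construction:
Step 1: Merge H(3) + F(5) = 8
Step 2: Merge (H+F)(8) + E(13) = 21
Step 3: Merge A(15) + ((H+F)+E)(21) = 36
Read each symbol's code off the tree from the root (left child = 0, right child = 1).

Codes:
  H: 100 (length 3)
  A: 0 (length 1)
  E: 11 (length 2)
  F: 101 (length 3)
Average code length: 65/36 = 1.8056 bits/symbol
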